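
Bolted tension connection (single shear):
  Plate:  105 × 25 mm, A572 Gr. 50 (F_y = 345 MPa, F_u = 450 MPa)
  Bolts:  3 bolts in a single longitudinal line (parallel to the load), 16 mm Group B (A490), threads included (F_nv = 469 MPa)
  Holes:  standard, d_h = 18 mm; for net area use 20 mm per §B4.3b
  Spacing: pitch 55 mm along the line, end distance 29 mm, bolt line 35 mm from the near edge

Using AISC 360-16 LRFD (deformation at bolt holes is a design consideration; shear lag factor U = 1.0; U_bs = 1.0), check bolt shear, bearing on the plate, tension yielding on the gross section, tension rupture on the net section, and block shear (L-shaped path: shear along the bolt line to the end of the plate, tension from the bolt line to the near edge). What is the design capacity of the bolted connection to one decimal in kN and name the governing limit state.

Bolt shear: A_b = π(16)²/4 = 201.06 mm². φR_n = 0.75 × 469 × 201.06 × 3 × 1 = 212.2 kN.
Bearing (25 mm plate, F_u = 450 MPa): end bolts L_c = 29 − 18/2 = 20, R_n = min(1.2×20×25×450, 2.4×16×25×450) = 270 kN/bolt; interior L_c = 55 − 18 = 37, R_n = 432 kN/bolt. φR_n = 0.75 × (1×270 + 2×432) = 850.5 kN.
Tension yield (gross): A_g = 105×25 = 2625 mm². φR_n = 0.90 × 345 × 2625 = 815.1 kN.
Tension rupture (net): A_n = (105 − 1×20)×25 = 2125 mm² (U = 1.0, A_e = A_n). φR_n = 0.75 × 450 × 2125 = 717.2 kN.
Block shear: shear path 1×[29+2×55] = 1×139 mm, A_gv = 3475, A_nv = 1×(139 − 2.5×20)×25 = 2225 mm²; tension to near edge: (35 − 0.5×20)×25 = 625 mm². R_n = min(0.6×450×2225, 0.6×345×3475) + 1.0×450×625 = min(600.75, 719.33) + 281.25 = 882 kN. φR_n = 0.75 × 882 = 661.5 kN.
Governing: min(212.2, 850.5, 815.1, 717.2, 661.5) = 212.2 kN → bolt shear.

212.2 kN (bolt shear governs)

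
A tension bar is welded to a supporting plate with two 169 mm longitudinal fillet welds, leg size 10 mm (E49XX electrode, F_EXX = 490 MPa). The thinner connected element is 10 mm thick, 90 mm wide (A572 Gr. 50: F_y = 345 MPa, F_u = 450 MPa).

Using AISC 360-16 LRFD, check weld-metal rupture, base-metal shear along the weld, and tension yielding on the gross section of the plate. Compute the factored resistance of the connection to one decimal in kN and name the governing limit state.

Weld metal: throat = 0.707×10 = 7.07 mm, L = 2×169 = 338 mm. φR_n = 0.75 × 0.6 × 490 × 7.07 × 338 = 526.9 kN.
Base metal shear (10 mm plate): yield φR_n = 1.0×0.6×345×10×338 = 699.7 kN; rupture φR_n = 0.75×0.6×450×10×338 = 684.5 kN; take 684.5 kN (rupture).
Tension yield (gross): A_g = 90×10 = 900 mm². φR_n = 0.90 × 345 × 900 = 279.5 kN.
Governing: min(526.9, 684.5, 279.5) = 279.5 kN → gross-section yield.

279.5 kN (gross-section yield governs)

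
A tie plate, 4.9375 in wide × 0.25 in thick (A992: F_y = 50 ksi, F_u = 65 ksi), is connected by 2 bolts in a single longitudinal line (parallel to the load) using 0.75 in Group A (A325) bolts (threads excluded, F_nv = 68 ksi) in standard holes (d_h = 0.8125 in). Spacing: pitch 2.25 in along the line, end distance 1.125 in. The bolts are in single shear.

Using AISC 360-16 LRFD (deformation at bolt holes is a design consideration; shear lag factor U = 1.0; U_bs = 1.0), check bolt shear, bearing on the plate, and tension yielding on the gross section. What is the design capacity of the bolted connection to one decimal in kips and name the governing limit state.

Bolt shear: A_b = π(0.75)²/4 = 0.44179 in². φR_n = 0.75 × 68 × 0.44179 × 2 × 1 = 45.1 kips.
Bearing (0.25 in plate, F_u = 65 ksi): end bolts L_c = 1.125 − 0.8125/2 = 0.71875, R_n = min(1.2×0.71875×0.25×65, 2.4×0.75×0.25×65) = 14.016 kips/bolt; interior L_c = 2.25 − 0.8125 = 1.4375, R_n = 28.031 kips/bolt. φR_n = 0.75 × (1×14.016 + 1×28.031) = 31.5 kips.
Tension yield (gross): A_g = 4.9375×0.25 = 1.2344 in². φR_n = 0.90 × 50 × 1.2344 = 55.5 kips.
Governing: min(45.1, 31.5, 55.5) = 31.5 kips → bearing.

31.5 kips (bearing governs)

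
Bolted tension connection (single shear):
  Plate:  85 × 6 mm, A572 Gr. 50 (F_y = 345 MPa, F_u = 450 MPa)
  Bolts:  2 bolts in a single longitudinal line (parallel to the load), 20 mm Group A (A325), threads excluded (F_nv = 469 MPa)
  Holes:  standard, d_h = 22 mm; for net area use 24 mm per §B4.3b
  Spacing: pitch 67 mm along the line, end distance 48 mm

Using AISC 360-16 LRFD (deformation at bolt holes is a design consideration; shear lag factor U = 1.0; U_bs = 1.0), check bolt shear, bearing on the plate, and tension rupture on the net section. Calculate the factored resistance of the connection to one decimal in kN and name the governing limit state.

123.5 kN (net-section rupture governs)

Bolt shear: A_b = π(20)²/4 = 314.16 mm². φR_n = 0.75 × 469 × 314.16 × 2 × 1 = 221.0 kN.
Bearing (6 mm plate, F_u = 450 MPa): end bolts L_c = 48 − 22/2 = 37, R_n = min(1.2×37×6×450, 2.4×20×6×450) = 119.88 kN/bolt; interior L_c = 67 − 22 = 45, R_n = 129.6 kN/bolt. φR_n = 0.75 × (1×119.88 + 1×129.6) = 187.1 kN.
Tension rupture (net): A_n = (85 − 1×24)×6 = 366 mm² (U = 1.0, A_e = A_n). φR_n = 0.75 × 450 × 366 = 123.5 kN.
Governing: min(221.0, 187.1, 123.5) = 123.5 kN → net-section rupture.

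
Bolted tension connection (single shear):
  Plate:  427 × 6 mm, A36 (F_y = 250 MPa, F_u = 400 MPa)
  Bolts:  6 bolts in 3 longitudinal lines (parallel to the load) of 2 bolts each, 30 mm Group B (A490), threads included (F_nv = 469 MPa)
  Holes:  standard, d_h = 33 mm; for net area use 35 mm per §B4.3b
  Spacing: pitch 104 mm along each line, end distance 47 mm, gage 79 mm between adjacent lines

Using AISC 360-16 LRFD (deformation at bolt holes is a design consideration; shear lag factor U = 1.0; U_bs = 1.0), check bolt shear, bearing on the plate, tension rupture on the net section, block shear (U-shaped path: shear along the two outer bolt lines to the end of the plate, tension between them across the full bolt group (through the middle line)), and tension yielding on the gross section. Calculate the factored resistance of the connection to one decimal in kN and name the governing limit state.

362.3 kN (block shear governs)

Bolt shear: A_b = π(30)²/4 = 706.86 mm². φR_n = 0.75 × 469 × 706.86 × 6 × 1 = 1491.8 kN.
Bearing (6 mm plate, F_u = 400 MPa): end bolts L_c = 47 − 33/2 = 30.5, R_n = min(1.2×30.5×6×400, 2.4×30×6×400) = 87.84 kN/bolt; interior L_c = 104 − 33 = 71, R_n = 172.8 kN/bolt. φR_n = 0.75 × (3×87.84 + 3×172.8) = 586.4 kN.
Tension rupture (net): A_n = (427 − 3×35)×6 = 1932 mm² (U = 1.0, A_e = A_n). φR_n = 0.75 × 400 × 1932 = 579.6 kN.
Block shear: shear path 2×[47+1×104] = 2×151 mm, A_gv = 1812, A_nv = 2×(151 − 1.5×35)×6 = 1182 mm²; tension across gage: (158 − 2×35)×6 = 528 mm². R_n = min(0.6×400×1182, 0.6×250×1812) + 1.0×400×528 = min(283.68, 271.8) + 211.2 = 483 kN. φR_n = 0.75 × 483 = 362.3 kN.
Tension yield (gross): A_g = 427×6 = 2562 mm². φR_n = 0.90 × 250 × 2562 = 576.5 kN.
Governing: min(1491.8, 586.4, 579.6, 362.3, 576.5) = 362.3 kN → block shear.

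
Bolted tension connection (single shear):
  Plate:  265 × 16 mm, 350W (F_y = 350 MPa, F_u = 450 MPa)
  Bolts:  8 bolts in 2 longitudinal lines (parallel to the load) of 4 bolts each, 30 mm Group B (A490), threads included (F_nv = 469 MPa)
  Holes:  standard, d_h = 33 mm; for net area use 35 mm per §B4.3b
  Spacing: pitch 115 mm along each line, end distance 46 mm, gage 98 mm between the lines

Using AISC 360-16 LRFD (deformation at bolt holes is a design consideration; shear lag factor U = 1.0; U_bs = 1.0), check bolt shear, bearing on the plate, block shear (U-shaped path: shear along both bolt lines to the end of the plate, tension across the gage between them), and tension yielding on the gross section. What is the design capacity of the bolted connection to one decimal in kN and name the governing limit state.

1335.6 kN (gross-section yield governs)

Bolt shear: A_b = π(30)²/4 = 706.86 mm². φR_n = 0.75 × 469 × 706.86 × 8 × 1 = 1989.1 kN.
Bearing (16 mm plate, F_u = 450 MPa): end bolts L_c = 46 − 33/2 = 29.5, R_n = min(1.2×29.5×16×450, 2.4×30×16×450) = 254.88 kN/bolt; interior L_c = 115 − 33 = 82, R_n = 518.4 kN/bolt. φR_n = 0.75 × (2×254.88 + 6×518.4) = 2715.1 kN.
Block shear: shear path 2×[46+3×115] = 2×391 mm, A_gv = 12512, A_nv = 2×(391 − 3.5×35)×16 = 8592 mm²; tension across gage: (98 − 1×35)×16 = 1008 mm². R_n = min(0.6×450×8592, 0.6×350×12512) + 1.0×450×1008 = min(2319.8, 2627.5) + 453.6 = 2773.4 kN. φR_n = 0.75 × 2773.4 = 2080.1 kN.
Tension yield (gross): A_g = 265×16 = 4240 mm². φR_n = 0.90 × 350 × 4240 = 1335.6 kN.
Governing: min(1989.1, 2715.1, 2080.1, 1335.6) = 1335.6 kN → gross-section yield.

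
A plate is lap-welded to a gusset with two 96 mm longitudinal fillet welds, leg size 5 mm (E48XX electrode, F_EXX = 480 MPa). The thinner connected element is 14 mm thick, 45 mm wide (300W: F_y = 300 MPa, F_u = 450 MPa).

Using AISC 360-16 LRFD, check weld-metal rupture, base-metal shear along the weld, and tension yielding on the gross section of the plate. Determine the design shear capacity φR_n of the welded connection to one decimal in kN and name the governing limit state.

Weld metal: throat = 0.707×5 = 3.535 mm, L = 2×96 = 192 mm. φR_n = 0.75 × 0.6 × 480 × 3.535 × 192 = 146.6 kN.
Base metal shear (14 mm plate): yield φR_n = 1.0×0.6×300×14×192 = 483.8 kN; rupture φR_n = 0.75×0.6×450×14×192 = 544.3 kN; take 483.8 kN (yield).
Tension yield (gross): A_g = 45×14 = 630 mm². φR_n = 0.90 × 300 × 630 = 170.1 kN.
Governing: min(146.6, 483.8, 170.1) = 146.6 kN → weld metal.

146.6 kN (weld metal governs)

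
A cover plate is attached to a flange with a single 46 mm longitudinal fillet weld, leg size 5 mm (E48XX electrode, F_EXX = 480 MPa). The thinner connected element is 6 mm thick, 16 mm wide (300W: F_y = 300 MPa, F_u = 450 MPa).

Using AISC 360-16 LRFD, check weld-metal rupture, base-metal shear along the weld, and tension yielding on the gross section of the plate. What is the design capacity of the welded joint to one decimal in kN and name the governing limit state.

Weld metal: throat = 0.707×5 = 3.535 mm, L = 46 mm. φR_n = 0.75 × 0.6 × 480 × 3.535 × 46 = 35.1 kN.
Base metal shear (6 mm plate): yield φR_n = 1.0×0.6×300×6×46 = 49.7 kN; rupture φR_n = 0.75×0.6×450×6×46 = 55.9 kN; take 49.7 kN (yield).
Tension yield (gross): A_g = 16×6 = 96 mm². φR_n = 0.90 × 300 × 96 = 25.9 kN.
Governing: min(35.1, 49.7, 25.9) = 25.9 kN → gross-section yield.

25.9 kN (gross-section yield governs)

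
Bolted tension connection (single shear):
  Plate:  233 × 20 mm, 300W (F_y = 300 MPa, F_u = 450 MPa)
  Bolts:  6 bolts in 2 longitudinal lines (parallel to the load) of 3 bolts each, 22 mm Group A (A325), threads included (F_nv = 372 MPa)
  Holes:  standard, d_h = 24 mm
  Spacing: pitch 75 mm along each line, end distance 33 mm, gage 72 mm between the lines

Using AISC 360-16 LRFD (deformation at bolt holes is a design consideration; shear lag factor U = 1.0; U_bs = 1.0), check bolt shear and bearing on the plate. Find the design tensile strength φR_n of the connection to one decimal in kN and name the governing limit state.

636.3 kN (bolt shear governs)

Bolt shear: A_b = π(22)²/4 = 380.13 mm². φR_n = 0.75 × 372 × 380.13 × 6 × 1 = 636.3 kN.
Bearing (20 mm plate, F_u = 450 MPa): end bolts L_c = 33 − 24/2 = 21, R_n = min(1.2×21×20×450, 2.4×22×20×450) = 226.8 kN/bolt; interior L_c = 75 − 24 = 51, R_n = 475.2 kN/bolt. φR_n = 0.75 × (2×226.8 + 4×475.2) = 1765.8 kN.
Governing: min(636.3, 1765.8) = 636.3 kN → bolt shear.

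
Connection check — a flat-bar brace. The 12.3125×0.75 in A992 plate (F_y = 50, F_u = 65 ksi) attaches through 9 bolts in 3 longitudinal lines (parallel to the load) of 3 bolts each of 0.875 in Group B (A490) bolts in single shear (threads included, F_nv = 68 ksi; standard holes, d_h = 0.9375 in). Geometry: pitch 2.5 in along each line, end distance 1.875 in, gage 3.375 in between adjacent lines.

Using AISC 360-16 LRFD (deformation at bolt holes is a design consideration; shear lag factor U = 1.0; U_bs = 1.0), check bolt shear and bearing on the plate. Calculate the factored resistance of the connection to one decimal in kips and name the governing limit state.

Bolt shear: A_b = π(0.875)²/4 = 0.60132 in². φR_n = 0.75 × 68 × 0.60132 × 9 × 1 = 276.0 kips.
Bearing (0.75 in plate, F_u = 65 ksi): end bolts L_c = 1.875 − 0.9375/2 = 1.40625, R_n = min(1.2×1.40625×0.75×65, 2.4×0.875×0.75×65) = 82.266 kips/bolt; interior L_c = 2.5 − 0.9375 = 1.5625, R_n = 91.406 kips/bolt. φR_n = 0.75 × (3×82.266 + 6×91.406) = 596.4 kips.
Governing: min(276.0, 596.4) = 276.0 kips → bolt shear.

276.0 kips (bolt shear governs)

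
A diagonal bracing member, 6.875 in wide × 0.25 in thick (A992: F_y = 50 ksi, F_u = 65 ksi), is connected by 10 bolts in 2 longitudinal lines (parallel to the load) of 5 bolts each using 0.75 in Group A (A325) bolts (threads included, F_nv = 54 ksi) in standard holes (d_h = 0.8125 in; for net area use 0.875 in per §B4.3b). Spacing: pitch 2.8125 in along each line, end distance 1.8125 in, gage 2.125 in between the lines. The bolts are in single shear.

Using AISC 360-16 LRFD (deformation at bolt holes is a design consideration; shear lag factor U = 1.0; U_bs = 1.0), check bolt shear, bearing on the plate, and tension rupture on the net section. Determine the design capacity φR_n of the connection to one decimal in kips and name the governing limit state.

62.5 kips (net-section rupture governs)

Bolt shear: A_b = π(0.75)²/4 = 0.44179 in². φR_n = 0.75 × 54 × 0.44179 × 10 × 1 = 178.9 kips.
Bearing (0.25 in plate, F_u = 65 ksi): end bolts L_c = 1.8125 − 0.8125/2 = 1.40625, R_n = min(1.2×1.40625×0.25×65, 2.4×0.75×0.25×65) = 27.422 kips/bolt; interior L_c = 2.8125 − 0.8125 = 2, R_n = 29.25 kips/bolt. φR_n = 0.75 × (2×27.422 + 8×29.25) = 216.6 kips.
Tension rupture (net): A_n = (6.875 − 2×0.875)×0.25 = 1.2813 in² (U = 1.0, A_e = A_n). φR_n = 0.75 × 65 × 1.2813 = 62.5 kips.
Governing: min(178.9, 216.6, 62.5) = 62.5 kips → net-section rupture.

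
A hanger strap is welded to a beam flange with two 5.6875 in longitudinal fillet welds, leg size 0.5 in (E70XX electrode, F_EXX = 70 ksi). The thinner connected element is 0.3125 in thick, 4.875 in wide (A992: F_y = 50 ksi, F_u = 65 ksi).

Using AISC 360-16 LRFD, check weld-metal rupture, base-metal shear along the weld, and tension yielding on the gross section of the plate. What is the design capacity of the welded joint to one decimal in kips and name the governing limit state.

Weld metal: throat = 0.707×0.5 = 0.3535 in, L = 2×5.6875 = 11.375 in. φR_n = 0.75 × 0.6 × 70 × 0.3535 × 11.375 = 126.7 kips.
Base metal shear (0.3125 in plate): yield φR_n = 1.0×0.6×50×0.3125×11.375 = 106.6 kips; rupture φR_n = 0.75×0.6×65×0.3125×11.375 = 104.0 kips; take 104.0 kips (rupture).
Tension yield (gross): A_g = 4.875×0.3125 = 1.5234 in². φR_n = 0.90 × 50 × 1.5234 = 68.6 kips.
Governing: min(126.7, 104.0, 68.6) = 68.6 kips → gross-section yield.

68.6 kips (gross-section yield governs)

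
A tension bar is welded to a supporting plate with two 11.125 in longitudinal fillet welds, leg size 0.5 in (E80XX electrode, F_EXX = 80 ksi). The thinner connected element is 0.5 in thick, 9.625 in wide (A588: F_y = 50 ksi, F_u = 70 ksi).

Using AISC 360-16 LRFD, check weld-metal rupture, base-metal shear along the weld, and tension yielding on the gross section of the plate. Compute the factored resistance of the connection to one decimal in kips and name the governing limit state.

216.6 kips (gross-section yield governs)

Weld metal: throat = 0.707×0.5 = 0.3535 in, L = 2×11.125 = 22.25 in. φR_n = 0.75 × 0.6 × 80 × 0.3535 × 22.25 = 283.2 kips.
Base metal shear (0.5 in plate): yield φR_n = 1.0×0.6×50×0.5×22.25 = 333.8 kips; rupture φR_n = 0.75×0.6×70×0.5×22.25 = 350.4 kips; take 333.8 kips (yield).
Tension yield (gross): A_g = 9.625×0.5 = 4.8125 in². φR_n = 0.90 × 50 × 4.8125 = 216.6 kips.
Governing: min(283.2, 333.8, 216.6) = 216.6 kips → gross-section yield.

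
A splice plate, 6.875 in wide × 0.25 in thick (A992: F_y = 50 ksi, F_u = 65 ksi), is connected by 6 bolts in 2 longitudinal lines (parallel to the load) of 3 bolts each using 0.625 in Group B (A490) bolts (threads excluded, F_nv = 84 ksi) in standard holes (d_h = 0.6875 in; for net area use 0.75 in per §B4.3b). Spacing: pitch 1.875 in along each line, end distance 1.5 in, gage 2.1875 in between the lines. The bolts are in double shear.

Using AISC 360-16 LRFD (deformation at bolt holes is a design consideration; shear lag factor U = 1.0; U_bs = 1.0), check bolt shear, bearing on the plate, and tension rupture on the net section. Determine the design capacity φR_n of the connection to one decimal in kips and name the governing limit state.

65.5 kips (net-section rupture governs)

Bolt shear: A_b = π(0.625)²/4 = 0.3068 in². φR_n = 0.75 × 84 × 0.3068 × 6 × 2 = 231.9 kips.
Bearing (0.25 in plate, F_u = 65 ksi): end bolts L_c = 1.5 − 0.6875/2 = 1.15625, R_n = min(1.2×1.15625×0.25×65, 2.4×0.625×0.25×65) = 22.547 kips/bolt; interior L_c = 1.875 − 0.6875 = 1.1875, R_n = 23.156 kips/bolt. φR_n = 0.75 × (2×22.547 + 4×23.156) = 103.3 kips.
Tension rupture (net): A_n = (6.875 − 2×0.75)×0.25 = 1.3438 in² (U = 1.0, A_e = A_n). φR_n = 0.75 × 65 × 1.3438 = 65.5 kips.
Governing: min(231.9, 103.3, 65.5) = 65.5 kips → net-section rupture.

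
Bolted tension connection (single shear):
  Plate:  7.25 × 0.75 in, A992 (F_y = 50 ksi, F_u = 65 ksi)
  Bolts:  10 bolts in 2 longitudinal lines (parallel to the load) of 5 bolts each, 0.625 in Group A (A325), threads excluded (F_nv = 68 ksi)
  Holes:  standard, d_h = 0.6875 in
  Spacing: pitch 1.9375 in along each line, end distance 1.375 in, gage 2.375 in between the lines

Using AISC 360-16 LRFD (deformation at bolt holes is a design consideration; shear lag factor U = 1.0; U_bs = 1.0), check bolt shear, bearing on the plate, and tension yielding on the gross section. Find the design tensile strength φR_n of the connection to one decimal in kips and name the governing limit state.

Bolt shear: A_b = π(0.625)²/4 = 0.3068 in². φR_n = 0.75 × 68 × 0.3068 × 10 × 1 = 156.5 kips.
Bearing (0.75 in plate, F_u = 65 ksi): end bolts L_c = 1.375 − 0.6875/2 = 1.03125, R_n = min(1.2×1.03125×0.75×65, 2.4×0.625×0.75×65) = 60.328 kips/bolt; interior L_c = 1.9375 − 0.6875 = 1.25, R_n = 73.125 kips/bolt. φR_n = 0.75 × (2×60.328 + 8×73.125) = 529.2 kips.
Tension yield (gross): A_g = 7.25×0.75 = 5.4375 in². φR_n = 0.90 × 50 × 5.4375 = 244.7 kips.
Governing: min(156.5, 529.2, 244.7) = 156.5 kips → bolt shear.

156.5 kips (bolt shear governs)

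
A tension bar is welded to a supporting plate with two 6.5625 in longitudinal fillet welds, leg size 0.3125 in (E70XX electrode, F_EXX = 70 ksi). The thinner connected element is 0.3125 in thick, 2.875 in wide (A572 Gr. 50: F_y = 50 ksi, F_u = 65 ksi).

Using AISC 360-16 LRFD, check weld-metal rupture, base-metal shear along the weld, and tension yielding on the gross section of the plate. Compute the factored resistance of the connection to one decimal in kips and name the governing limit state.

40.4 kips (gross-section yield governs)

Weld metal: throat = 0.707×0.3125 = 0.22094 in, L = 2×6.5625 = 13.125 in. φR_n = 0.75 × 0.6 × 70 × 0.22094 × 13.125 = 91.3 kips.
Base metal shear (0.3125 in plate): yield φR_n = 1.0×0.6×50×0.3125×13.125 = 123.0 kips; rupture φR_n = 0.75×0.6×65×0.3125×13.125 = 120.0 kips; take 120.0 kips (rupture).
Tension yield (gross): A_g = 2.875×0.3125 = 0.89844 in². φR_n = 0.90 × 50 × 0.89844 = 40.4 kips.
Governing: min(91.3, 120.0, 40.4) = 40.4 kips → gross-section yield.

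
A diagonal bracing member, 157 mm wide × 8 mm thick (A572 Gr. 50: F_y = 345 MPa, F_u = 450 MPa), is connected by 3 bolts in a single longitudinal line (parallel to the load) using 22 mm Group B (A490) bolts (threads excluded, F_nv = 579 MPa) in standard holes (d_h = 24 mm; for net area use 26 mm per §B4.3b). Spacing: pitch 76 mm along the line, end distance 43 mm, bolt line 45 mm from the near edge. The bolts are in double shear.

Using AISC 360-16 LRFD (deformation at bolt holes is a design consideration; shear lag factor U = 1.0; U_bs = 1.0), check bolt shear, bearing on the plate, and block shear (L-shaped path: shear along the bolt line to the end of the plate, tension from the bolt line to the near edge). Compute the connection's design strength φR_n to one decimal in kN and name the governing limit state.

297.0 kN (block shear governs)

Bolt shear: A_b = π(22)²/4 = 380.13 mm². φR_n = 0.75 × 579 × 380.13 × 3 × 2 = 990.4 kN.
Bearing (8 mm plate, F_u = 450 MPa): end bolts L_c = 43 − 24/2 = 31, R_n = min(1.2×31×8×450, 2.4×22×8×450) = 133.92 kN/bolt; interior L_c = 76 − 24 = 52, R_n = 190.08 kN/bolt. φR_n = 0.75 × (1×133.92 + 2×190.08) = 385.6 kN.
Block shear: shear path 1×[43+2×76] = 1×195 mm, A_gv = 1560, A_nv = 1×(195 − 2.5×26)×8 = 1040 mm²; tension to near edge: (45 − 0.5×26)×8 = 256 mm². R_n = min(0.6×450×1040, 0.6×345×1560) + 1.0×450×256 = min(280.8, 322.92) + 115.2 = 396 kN. φR_n = 0.75 × 396 = 297.0 kN.
Governing: min(990.4, 385.6, 297.0) = 297.0 kN → block shear.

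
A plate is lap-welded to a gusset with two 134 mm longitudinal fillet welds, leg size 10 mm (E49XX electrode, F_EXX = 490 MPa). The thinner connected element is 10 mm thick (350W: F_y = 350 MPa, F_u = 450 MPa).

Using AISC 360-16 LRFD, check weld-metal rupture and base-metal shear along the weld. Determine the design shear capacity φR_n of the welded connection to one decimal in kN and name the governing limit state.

417.8 kN (weld metal governs)

Weld metal: throat = 0.707×10 = 7.07 mm, L = 2×134 = 268 mm. φR_n = 0.75 × 0.6 × 490 × 7.07 × 268 = 417.8 kN.
Base metal shear (10 mm plate): yield φR_n = 1.0×0.6×350×10×268 = 562.8 kN; rupture φR_n = 0.75×0.6×450×10×268 = 542.7 kN; take 542.7 kN (rupture).
Governing: min(417.8, 542.7) = 417.8 kN → weld metal.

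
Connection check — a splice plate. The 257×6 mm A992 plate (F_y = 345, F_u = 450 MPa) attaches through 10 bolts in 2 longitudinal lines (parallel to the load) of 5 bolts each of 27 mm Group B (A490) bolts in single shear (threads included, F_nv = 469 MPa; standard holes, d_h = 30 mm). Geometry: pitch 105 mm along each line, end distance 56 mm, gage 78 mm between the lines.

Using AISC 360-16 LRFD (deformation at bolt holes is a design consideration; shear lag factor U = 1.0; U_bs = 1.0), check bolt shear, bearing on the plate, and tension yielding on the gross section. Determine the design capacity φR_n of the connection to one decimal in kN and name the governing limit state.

478.8 kN (gross-section yield governs)

Bolt shear: A_b = π(27)²/4 = 572.56 mm². φR_n = 0.75 × 469 × 572.56 × 10 × 1 = 2014.0 kN.
Bearing (6 mm plate, F_u = 450 MPa): end bolts L_c = 56 − 30/2 = 41, R_n = min(1.2×41×6×450, 2.4×27×6×450) = 132.84 kN/bolt; interior L_c = 105 − 30 = 75, R_n = 174.96 kN/bolt. φR_n = 0.75 × (2×132.84 + 8×174.96) = 1249.0 kN.
Tension yield (gross): A_g = 257×6 = 1542 mm². φR_n = 0.90 × 345 × 1542 = 478.8 kN.
Governing: min(2014.0, 1249.0, 478.8) = 478.8 kN → gross-section yield.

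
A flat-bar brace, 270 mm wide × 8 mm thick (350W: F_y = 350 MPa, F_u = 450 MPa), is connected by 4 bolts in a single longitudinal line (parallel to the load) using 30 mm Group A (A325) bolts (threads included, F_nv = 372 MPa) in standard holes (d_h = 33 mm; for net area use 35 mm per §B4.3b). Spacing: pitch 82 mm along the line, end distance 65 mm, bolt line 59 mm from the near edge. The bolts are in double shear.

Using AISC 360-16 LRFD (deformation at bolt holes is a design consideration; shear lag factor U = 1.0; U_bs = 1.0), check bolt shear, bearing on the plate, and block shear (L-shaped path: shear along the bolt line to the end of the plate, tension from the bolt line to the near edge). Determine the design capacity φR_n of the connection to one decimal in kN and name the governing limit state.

Bolt shear: A_b = π(30)²/4 = 706.86 mm². φR_n = 0.75 × 372 × 706.86 × 4 × 2 = 1577.7 kN.
Bearing (8 mm plate, F_u = 450 MPa): end bolts L_c = 65 − 33/2 = 48.5, R_n = min(1.2×48.5×8×450, 2.4×30×8×450) = 209.52 kN/bolt; interior L_c = 82 − 33 = 49, R_n = 211.68 kN/bolt. φR_n = 0.75 × (1×209.52 + 3×211.68) = 633.4 kN.
Block shear: shear path 1×[65+3×82] = 1×311 mm, A_gv = 2488, A_nv = 1×(311 − 3.5×35)×8 = 1508 mm²; tension to near edge: (59 − 0.5×35)×8 = 332 mm². R_n = min(0.6×450×1508, 0.6×350×2488) + 1.0×450×332 = min(407.16, 522.48) + 149.4 = 556.56 kN. φR_n = 0.75 × 556.56 = 417.4 kN.
Governing: min(1577.7, 633.4, 417.4) = 417.4 kN → block shear.

417.4 kN (block shear governs)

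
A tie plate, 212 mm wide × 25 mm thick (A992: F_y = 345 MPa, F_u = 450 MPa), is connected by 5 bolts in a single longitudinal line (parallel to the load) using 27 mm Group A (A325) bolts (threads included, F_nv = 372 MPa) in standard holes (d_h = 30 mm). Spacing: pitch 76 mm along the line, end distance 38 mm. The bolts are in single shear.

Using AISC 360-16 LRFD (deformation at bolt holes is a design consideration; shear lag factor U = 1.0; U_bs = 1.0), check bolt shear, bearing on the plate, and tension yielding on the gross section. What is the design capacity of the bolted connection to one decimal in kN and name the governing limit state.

Bolt shear: A_b = π(27)²/4 = 572.56 mm². φR_n = 0.75 × 372 × 572.56 × 5 × 1 = 798.7 kN.
Bearing (25 mm plate, F_u = 450 MPa): end bolts L_c = 38 − 30/2 = 23, R_n = min(1.2×23×25×450, 2.4×27×25×450) = 310.5 kN/bolt; interior L_c = 76 − 30 = 46, R_n = 621 kN/bolt. φR_n = 0.75 × (1×310.5 + 4×621) = 2095.9 kN.
Tension yield (gross): A_g = 212×25 = 5300 mm². φR_n = 0.90 × 345 × 5300 = 1645.7 kN.
Governing: min(798.7, 2095.9, 1645.7) = 798.7 kN → bolt shear.

798.7 kN (bolt shear governs)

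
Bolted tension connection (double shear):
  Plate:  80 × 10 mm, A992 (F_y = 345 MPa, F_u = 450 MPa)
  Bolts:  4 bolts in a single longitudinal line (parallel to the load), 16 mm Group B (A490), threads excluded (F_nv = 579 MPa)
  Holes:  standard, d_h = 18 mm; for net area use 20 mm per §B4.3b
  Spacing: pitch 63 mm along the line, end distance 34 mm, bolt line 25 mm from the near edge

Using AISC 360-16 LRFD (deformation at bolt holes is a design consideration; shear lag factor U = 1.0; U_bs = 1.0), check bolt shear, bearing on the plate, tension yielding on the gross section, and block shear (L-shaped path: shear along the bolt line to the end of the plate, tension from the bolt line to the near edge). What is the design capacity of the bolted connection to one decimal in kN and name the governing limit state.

Bolt shear: A_b = π(16)²/4 = 201.06 mm². φR_n = 0.75 × 579 × 201.06 × 4 × 2 = 698.5 kN.
Bearing (10 mm plate, F_u = 450 MPa): end bolts L_c = 34 − 18/2 = 25, R_n = min(1.2×25×10×450, 2.4×16×10×450) = 135 kN/bolt; interior L_c = 63 − 18 = 45, R_n = 172.8 kN/bolt. φR_n = 0.75 × (1×135 + 3×172.8) = 490.1 kN.
Tension yield (gross): A_g = 80×10 = 800 mm². φR_n = 0.90 × 345 × 800 = 248.4 kN.
Block shear: shear path 1×[34+3×63] = 1×223 mm, A_gv = 2230, A_nv = 1×(223 − 3.5×20)×10 = 1530 mm²; tension to near edge: (25 − 0.5×20)×10 = 150 mm². R_n = min(0.6×450×1530, 0.6×345×2230) + 1.0×450×150 = min(413.1, 461.61) + 67.5 = 480.6 kN. φR_n = 0.75 × 480.6 = 360.5 kN.
Governing: min(698.5, 490.1, 248.4, 360.5) = 248.4 kN → gross-section yield.

248.4 kN (gross-section yield governs)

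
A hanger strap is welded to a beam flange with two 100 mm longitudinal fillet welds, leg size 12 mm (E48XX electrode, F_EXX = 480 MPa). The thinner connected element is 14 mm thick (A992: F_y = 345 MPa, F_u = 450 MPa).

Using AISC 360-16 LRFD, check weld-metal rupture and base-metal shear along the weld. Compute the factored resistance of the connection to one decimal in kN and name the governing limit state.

366.5 kN (weld metal governs)

Weld metal: throat = 0.707×12 = 8.484 mm, L = 2×100 = 200 mm. φR_n = 0.75 × 0.6 × 480 × 8.484 × 200 = 366.5 kN.
Base metal shear (14 mm plate): yield φR_n = 1.0×0.6×345×14×200 = 579.6 kN; rupture φR_n = 0.75×0.6×450×14×200 = 567.0 kN; take 567.0 kN (rupture).
Governing: min(366.5, 567.0) = 366.5 kN → weld metal.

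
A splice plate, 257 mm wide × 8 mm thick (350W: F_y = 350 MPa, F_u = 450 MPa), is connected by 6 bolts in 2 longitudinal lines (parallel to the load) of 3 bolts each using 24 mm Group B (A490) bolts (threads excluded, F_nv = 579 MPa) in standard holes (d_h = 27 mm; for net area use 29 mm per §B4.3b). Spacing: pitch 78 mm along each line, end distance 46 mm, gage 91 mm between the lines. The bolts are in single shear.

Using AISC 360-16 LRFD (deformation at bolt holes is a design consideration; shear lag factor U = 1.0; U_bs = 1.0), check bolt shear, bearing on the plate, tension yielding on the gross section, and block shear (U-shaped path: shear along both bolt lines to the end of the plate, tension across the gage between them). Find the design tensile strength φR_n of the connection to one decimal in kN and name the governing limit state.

Bolt shear: A_b = π(24)²/4 = 452.39 mm². φR_n = 0.75 × 579 × 452.39 × 6 × 1 = 1178.7 kN.
Bearing (8 mm plate, F_u = 450 MPa): end bolts L_c = 46 − 27/2 = 32.5, R_n = min(1.2×32.5×8×450, 2.4×24×8×450) = 140.4 kN/bolt; interior L_c = 78 − 27 = 51, R_n = 207.36 kN/bolt. φR_n = 0.75 × (2×140.4 + 4×207.36) = 832.7 kN.
Tension yield (gross): A_g = 257×8 = 2056 mm². φR_n = 0.90 × 350 × 2056 = 647.6 kN.
Block shear: shear path 2×[46+2×78] = 2×202 mm, A_gv = 3232, A_nv = 2×(202 − 2.5×29)×8 = 2072 mm²; tension across gage: (91 − 1×29)×8 = 496 mm². R_n = min(0.6×450×2072, 0.6×350×3232) + 1.0×450×496 = min(559.44, 678.72) + 223.2 = 782.64 kN. φR_n = 0.75 × 782.64 = 587.0 kN.
Governing: min(1178.7, 832.7, 647.6, 587.0) = 587.0 kN → block shear.

587.0 kN (block shear governs)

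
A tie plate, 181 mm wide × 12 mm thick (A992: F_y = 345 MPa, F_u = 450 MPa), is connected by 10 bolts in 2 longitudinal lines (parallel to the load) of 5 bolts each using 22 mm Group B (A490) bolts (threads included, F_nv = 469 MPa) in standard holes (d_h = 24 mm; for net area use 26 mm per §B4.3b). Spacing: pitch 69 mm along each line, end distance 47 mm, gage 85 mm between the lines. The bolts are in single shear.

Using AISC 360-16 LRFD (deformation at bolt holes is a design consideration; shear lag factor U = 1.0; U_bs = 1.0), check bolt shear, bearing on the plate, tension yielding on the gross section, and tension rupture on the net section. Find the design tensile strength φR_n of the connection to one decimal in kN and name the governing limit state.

Bolt shear: A_b = π(22)²/4 = 380.13 mm². φR_n = 0.75 × 469 × 380.13 × 10 × 1 = 1337.1 kN.
Bearing (12 mm plate, F_u = 450 MPa): end bolts L_c = 47 − 24/2 = 35, R_n = min(1.2×35×12×450, 2.4×22×12×450) = 226.8 kN/bolt; interior L_c = 69 − 24 = 45, R_n = 285.12 kN/bolt. φR_n = 0.75 × (2×226.8 + 8×285.12) = 2050.9 kN.
Tension yield (gross): A_g = 181×12 = 2172 mm². φR_n = 0.90 × 345 × 2172 = 674.4 kN.
Tension rupture (net): A_n = (181 − 2×26)×12 = 1548 mm² (U = 1.0, A_e = A_n). φR_n = 0.75 × 450 × 1548 = 522.5 kN.
Governing: min(1337.1, 2050.9, 674.4, 522.5) = 522.5 kN → net-section rupture.

522.5 kN (net-section rupture governs)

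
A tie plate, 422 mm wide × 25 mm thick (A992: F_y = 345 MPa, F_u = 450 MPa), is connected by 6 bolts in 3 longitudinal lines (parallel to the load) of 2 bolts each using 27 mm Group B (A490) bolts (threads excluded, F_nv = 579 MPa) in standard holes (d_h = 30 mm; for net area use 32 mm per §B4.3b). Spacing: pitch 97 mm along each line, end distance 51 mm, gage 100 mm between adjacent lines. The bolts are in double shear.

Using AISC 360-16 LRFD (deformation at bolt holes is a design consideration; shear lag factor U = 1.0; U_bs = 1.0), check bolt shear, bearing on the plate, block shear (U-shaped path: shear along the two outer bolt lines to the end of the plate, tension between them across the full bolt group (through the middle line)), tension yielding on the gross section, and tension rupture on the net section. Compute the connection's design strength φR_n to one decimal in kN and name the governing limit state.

2160.0 kN (block shear governs)

Bolt shear: A_b = π(27)²/4 = 572.56 mm². φR_n = 0.75 × 579 × 572.56 × 6 × 2 = 2983.6 kN.
Bearing (25 mm plate, F_u = 450 MPa): end bolts L_c = 51 − 30/2 = 36, R_n = min(1.2×36×25×450, 2.4×27×25×450) = 486 kN/bolt; interior L_c = 97 − 30 = 67, R_n = 729 kN/bolt. φR_n = 0.75 × (3×486 + 3×729) = 2733.8 kN.
Block shear: shear path 2×[51+1×97] = 2×148 mm, A_gv = 7400, A_nv = 2×(148 − 1.5×32)×25 = 5000 mm²; tension across gage: (200 − 2×32)×25 = 3400 mm². R_n = min(0.6×450×5000, 0.6×345×7400) + 1.0×450×3400 = min(1350, 1531.8) + 1530 = 2880 kN. φR_n = 0.75 × 2880 = 2160.0 kN.
Tension yield (gross): A_g = 422×25 = 10550 mm². φR_n = 0.90 × 345 × 10550 = 3275.8 kN.
Tension rupture (net): A_n = (422 − 3×32)×25 = 8150 mm² (U = 1.0, A_e = A_n). φR_n = 0.75 × 450 × 8150 = 2750.6 kN.
Governing: min(2983.6, 2733.8, 2160.0, 3275.8, 2750.6) = 2160.0 kN → block shear.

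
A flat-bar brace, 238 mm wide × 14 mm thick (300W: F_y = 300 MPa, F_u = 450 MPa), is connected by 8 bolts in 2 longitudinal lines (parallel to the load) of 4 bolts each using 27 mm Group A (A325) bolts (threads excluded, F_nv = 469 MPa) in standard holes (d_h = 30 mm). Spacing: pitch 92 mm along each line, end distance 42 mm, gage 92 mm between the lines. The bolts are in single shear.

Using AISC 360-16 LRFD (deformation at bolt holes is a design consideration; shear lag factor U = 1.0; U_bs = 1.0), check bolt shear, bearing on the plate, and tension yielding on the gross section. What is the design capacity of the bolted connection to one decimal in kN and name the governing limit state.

Bolt shear: A_b = π(27)²/4 = 572.56 mm². φR_n = 0.75 × 469 × 572.56 × 8 × 1 = 1611.2 kN.
Bearing (14 mm plate, F_u = 450 MPa): end bolts L_c = 42 − 30/2 = 27, R_n = min(1.2×27×14×450, 2.4×27×14×450) = 204.12 kN/bolt; interior L_c = 92 − 30 = 62, R_n = 408.24 kN/bolt. φR_n = 0.75 × (2×204.12 + 6×408.24) = 2143.3 kN.
Tension yield (gross): A_g = 238×14 = 3332 mm². φR_n = 0.90 × 300 × 3332 = 899.6 kN.
Governing: min(1611.2, 2143.3, 899.6) = 899.6 kN → gross-section yield.

899.6 kN (gross-section yield governs)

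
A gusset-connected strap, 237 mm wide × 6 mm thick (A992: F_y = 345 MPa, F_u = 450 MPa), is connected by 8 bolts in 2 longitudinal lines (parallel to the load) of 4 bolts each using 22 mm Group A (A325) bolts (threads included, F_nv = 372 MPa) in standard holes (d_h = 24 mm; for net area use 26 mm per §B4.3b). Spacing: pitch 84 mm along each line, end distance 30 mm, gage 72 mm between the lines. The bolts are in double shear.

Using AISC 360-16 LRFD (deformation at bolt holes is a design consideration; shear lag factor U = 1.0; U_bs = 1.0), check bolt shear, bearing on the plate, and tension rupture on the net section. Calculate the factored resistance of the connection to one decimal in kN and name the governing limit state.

Bolt shear: A_b = π(22)²/4 = 380.13 mm². φR_n = 0.75 × 372 × 380.13 × 8 × 2 = 1696.9 kN.
Bearing (6 mm plate, F_u = 450 MPa): end bolts L_c = 30 − 24/2 = 18, R_n = min(1.2×18×6×450, 2.4×22×6×450) = 58.32 kN/bolt; interior L_c = 84 − 24 = 60, R_n = 142.56 kN/bolt. φR_n = 0.75 × (2×58.32 + 6×142.56) = 729.0 kN.
Tension rupture (net): A_n = (237 − 2×26)×6 = 1110 mm² (U = 1.0, A_e = A_n). φR_n = 0.75 × 450 × 1110 = 374.6 kN.
Governing: min(1696.9, 729.0, 374.6) = 374.6 kN → net-section rupture.

374.6 kN (net-section rupture governs)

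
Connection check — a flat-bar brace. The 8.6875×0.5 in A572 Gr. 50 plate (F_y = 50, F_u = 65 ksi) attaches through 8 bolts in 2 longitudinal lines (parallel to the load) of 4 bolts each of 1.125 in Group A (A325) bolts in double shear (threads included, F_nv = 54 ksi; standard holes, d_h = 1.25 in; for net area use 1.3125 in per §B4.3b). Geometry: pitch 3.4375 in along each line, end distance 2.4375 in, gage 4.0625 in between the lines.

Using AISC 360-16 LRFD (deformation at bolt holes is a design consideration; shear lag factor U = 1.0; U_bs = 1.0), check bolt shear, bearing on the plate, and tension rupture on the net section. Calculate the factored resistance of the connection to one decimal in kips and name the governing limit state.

147.8 kips (net-section rupture governs)

Bolt shear: A_b = π(1.125)²/4 = 0.99402 in². φR_n = 0.75 × 54 × 0.99402 × 8 × 2 = 644.1 kips.
Bearing (0.5 in plate, F_u = 65 ksi): end bolts L_c = 2.4375 − 1.25/2 = 1.8125, R_n = min(1.2×1.8125×0.5×65, 2.4×1.125×0.5×65) = 70.688 kips/bolt; interior L_c = 3.4375 − 1.25 = 2.1875, R_n = 85.313 kips/bolt. φR_n = 0.75 × (2×70.688 + 6×85.313) = 489.9 kips.
Tension rupture (net): A_n = (8.6875 − 2×1.3125)×0.5 = 3.0313 in² (U = 1.0, A_e = A_n). φR_n = 0.75 × 65 × 3.0313 = 147.8 kips.
Governing: min(644.1, 489.9, 147.8) = 147.8 kips → net-section rupture.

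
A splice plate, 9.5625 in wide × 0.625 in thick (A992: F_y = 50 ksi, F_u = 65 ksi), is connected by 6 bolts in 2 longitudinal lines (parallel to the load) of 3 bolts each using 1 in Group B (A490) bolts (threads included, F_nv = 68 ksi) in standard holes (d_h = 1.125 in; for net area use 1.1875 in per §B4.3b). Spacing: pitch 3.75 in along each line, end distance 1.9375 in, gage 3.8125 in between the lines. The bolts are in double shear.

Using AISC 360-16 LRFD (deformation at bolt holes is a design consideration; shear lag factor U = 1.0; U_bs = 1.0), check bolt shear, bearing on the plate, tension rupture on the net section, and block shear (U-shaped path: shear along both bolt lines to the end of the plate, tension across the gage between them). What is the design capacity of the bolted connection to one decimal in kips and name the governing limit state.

219.0 kips (net-section rupture governs)

Bolt shear: A_b = π(1)²/4 = 0.7854 in². φR_n = 0.75 × 68 × 0.7854 × 6 × 2 = 480.7 kips.
Bearing (0.625 in plate, F_u = 65 ksi): end bolts L_c = 1.9375 − 1.125/2 = 1.375, R_n = min(1.2×1.375×0.625×65, 2.4×1×0.625×65) = 67.031 kips/bolt; interior L_c = 3.75 − 1.125 = 2.625, R_n = 97.5 kips/bolt. φR_n = 0.75 × (2×67.031 + 4×97.5) = 393.0 kips.
Tension rupture (net): A_n = (9.5625 − 2×1.1875)×0.625 = 4.4922 in² (U = 1.0, A_e = A_n). φR_n = 0.75 × 65 × 4.4922 = 219.0 kips.
Block shear: shear path 2×[1.9375+2×3.75] = 2×9.4375 in, A_gv = 11.797, A_nv = 2×(9.4375 − 2.5×1.1875)×0.625 = 8.0859 in²; tension across gage: (3.8125 − 1×1.1875)×0.625 = 1.6406 in². R_n = min(0.6×65×8.0859, 0.6×50×11.797) + 1.0×65×1.6406 = min(315.35, 353.91) + 106.64 = 421.99 kips. φR_n = 0.75 × 421.99 = 316.5 kips.
Governing: min(480.7, 393.0, 219.0, 316.5) = 219.0 kips → net-section rupture.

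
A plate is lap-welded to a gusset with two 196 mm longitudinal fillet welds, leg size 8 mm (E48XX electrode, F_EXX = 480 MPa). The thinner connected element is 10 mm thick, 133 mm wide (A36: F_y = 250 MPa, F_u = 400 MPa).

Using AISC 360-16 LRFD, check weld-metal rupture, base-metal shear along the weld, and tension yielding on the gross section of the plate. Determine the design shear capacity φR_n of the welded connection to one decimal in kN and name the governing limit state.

299.3 kN (gross-section yield governs)

Weld metal: throat = 0.707×8 = 5.656 mm, L = 2×196 = 392 mm. φR_n = 0.75 × 0.6 × 480 × 5.656 × 392 = 478.9 kN.
Base metal shear (10 mm plate): yield φR_n = 1.0×0.6×250×10×392 = 588.0 kN; rupture φR_n = 0.75×0.6×400×10×392 = 705.6 kN; take 588.0 kN (yield).
Tension yield (gross): A_g = 133×10 = 1330 mm². φR_n = 0.90 × 250 × 1330 = 299.3 kN.
Governing: min(478.9, 588.0, 299.3) = 299.3 kN → gross-section yield.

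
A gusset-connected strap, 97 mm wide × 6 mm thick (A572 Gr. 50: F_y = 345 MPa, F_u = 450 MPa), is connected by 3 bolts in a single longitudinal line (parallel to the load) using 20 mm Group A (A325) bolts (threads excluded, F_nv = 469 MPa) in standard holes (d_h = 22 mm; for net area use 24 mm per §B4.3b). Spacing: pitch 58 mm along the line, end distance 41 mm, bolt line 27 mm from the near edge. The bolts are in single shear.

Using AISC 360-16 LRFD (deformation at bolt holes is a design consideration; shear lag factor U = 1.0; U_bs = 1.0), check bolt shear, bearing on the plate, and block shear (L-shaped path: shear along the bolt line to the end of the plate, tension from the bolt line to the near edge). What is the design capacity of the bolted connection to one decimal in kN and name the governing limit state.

Bolt shear: A_b = π(20)²/4 = 314.16 mm². φR_n = 0.75 × 469 × 314.16 × 3 × 1 = 331.5 kN.
Bearing (6 mm plate, F_u = 450 MPa): end bolts L_c = 41 − 22/2 = 30, R_n = min(1.2×30×6×450, 2.4×20×6×450) = 97.2 kN/bolt; interior L_c = 58 − 22 = 36, R_n = 116.64 kN/bolt. φR_n = 0.75 × (1×97.2 + 2×116.64) = 247.9 kN.
Block shear: shear path 1×[41+2×58] = 1×157 mm, A_gv = 942, A_nv = 1×(157 − 2.5×24)×6 = 582 mm²; tension to near edge: (27 − 0.5×24)×6 = 90 mm². R_n = min(0.6×450×582, 0.6×345×942) + 1.0×450×90 = min(157.14, 194.99) + 40.5 = 197.64 kN. φR_n = 0.75 × 197.64 = 148.2 kN.
Governing: min(331.5, 247.9, 148.2) = 148.2 kN → block shear.

148.2 kN (block shear governs)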